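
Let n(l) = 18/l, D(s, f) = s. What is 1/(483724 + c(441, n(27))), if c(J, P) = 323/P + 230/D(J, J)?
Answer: 882/427072357 ≈ 2.0652e-6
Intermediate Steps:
c(J, P) = 230/J + 323/P (c(J, P) = 323/P + 230/J = 230/J + 323/P)
1/(483724 + c(441, n(27))) = 1/(483724 + (230/441 + 323/((18/27)))) = 1/(483724 + (230*(1/441) + 323/((18*(1/27))))) = 1/(483724 + (230/441 + 323/(⅔))) = 1/(483724 + (230/441 + 323*(3/2))) = 1/(483724 + (230/441 + 969/2)) = 1/(483724 + 427789/882) = 1/(427072357/882) = 882/427072357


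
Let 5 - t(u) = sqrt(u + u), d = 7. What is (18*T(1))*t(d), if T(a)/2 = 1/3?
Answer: 60 - 12*sqrt(14) ≈ 15.100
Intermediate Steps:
T(a) = 2/3
t(u) = 5 - sqrt(2)*sqrt(u) (t(u) = 5 - sqrt(u + u) = 5 - sqrt(2*u) = 5 - sqrt(2)*sqrt(u))
(18*T(1))*t(d) = (18*(2/3))*(5 - sqrt(2)*sqrt(7)) = 12*(5 - sqrt(14)) = 60 - 12*sqrt(14)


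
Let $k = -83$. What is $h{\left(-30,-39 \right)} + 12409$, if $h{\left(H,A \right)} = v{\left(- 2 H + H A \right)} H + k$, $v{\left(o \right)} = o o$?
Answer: $-45374674$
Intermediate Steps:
$v{\left(o \right)} = o^{2}$
$h{\left(H,A \right)} = -83 + H \left(- 2 H + A H\right)^{2}$ ($h{\left(H,A \right)} = \left(- 2 H + H A\right)^{2} H - 83 = \left(- 2 H + A H\right)^{2} H - 83 = H \left(- 2 H + A H\right)^{2} - 83 = -83 + H \left(- 2 H + A H\right)^{2}$)
$h{\left(-30,-39 \right)} + 12409 = \left(-83 + \left(-30\right)^{3} \left(-2 - 39\right)^{2}\right) + 12409 = \left(-83 - 27000 \left(-41\right)^{2}\right) + 12409 = \left(-83 - 45387000\right) + 12409 = -45387083 + 12409 = -45374674$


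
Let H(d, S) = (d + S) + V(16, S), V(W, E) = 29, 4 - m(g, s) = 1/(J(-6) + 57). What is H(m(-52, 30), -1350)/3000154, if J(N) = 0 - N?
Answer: -41486/94504851 ≈ -0.00043898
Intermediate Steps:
J(N) = -N
m(g, s) = 251/63 (m(g, s) = 4 - 1/(-1*(-6) + 57) = 4 - 1/(6 + 57) = 4 - 1/63 = 251/63)
H(d, S) = 29 + S + d (H(d, S) = (d + S) + 29 = (S + d) + 29 = 29 + S + d)
H(m(-52, 30), -1350)/3000154 = (29 - 1350 + 251/63)/3000154 = -82972/63*1/3000154 = -41486/94504851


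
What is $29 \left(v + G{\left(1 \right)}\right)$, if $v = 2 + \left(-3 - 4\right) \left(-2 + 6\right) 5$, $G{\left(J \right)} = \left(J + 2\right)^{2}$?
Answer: $-3741$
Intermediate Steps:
$G{\left(J \right)} = \left(2 + J\right)^{2}$
$v = -138$ ($v = 2 + \left(-7\right) 4 \cdot 5 = 2 - 140 = -138$)
$29 \left(v + G{\left(1 \right)}\right) = 29 \left(-138 + \left(2 + 1\right)^{2}\right) = 29 \left(-138 + 3^{2}\right) = 29 \left(-138 + 9\right) = 29 \left(-129\right) = -3741$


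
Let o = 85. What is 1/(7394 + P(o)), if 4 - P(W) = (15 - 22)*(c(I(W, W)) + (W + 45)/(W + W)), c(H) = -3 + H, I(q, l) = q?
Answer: 17/135615 ≈ 0.00012535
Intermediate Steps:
P(W) = -17 + 7*W + 7*(45 + W)/(2*W) (P(W) = 4 - (15 - 22)*((-3 + W) + (W + 45)/(W + W)) = 4 - (-7)*((-3 + W) + (45 + W)/((2*W))) = 4 - (-7)*((-3 + W) + (45 + W)*(1/(2*W))) = 4 - (-7)*((-3 + W) + (45 + W)/(2*W)) = 4 - (-7)*(-3 + W + (45 + W)/(2*W)) = 4 - (21 - 7*W - 7*(45 + W)/(2*W)) = 4 + (-21 + 7*W + 7*(45 + W)/(2*W)) = -17 + 7*W + 7*(45 + W)/(2*W))
1/(7394 + P(o)) = 1/(7394 + (½)*(315 + 85*(-27 + 14*85))/85) = 1/(7394 + (½)*(1/85)*(315 + 85*(-27 + 1190))) = 1/(7394 + (½)*(1/85)*(315 + 85*1163)) = 1/(7394 + (½)*(1/85)*(315 + 98855)) = 1/(7394 + (½)*(1/85)*99170) = 1/(7394 + 9917/17) = 1/(135615/17) = 17/135615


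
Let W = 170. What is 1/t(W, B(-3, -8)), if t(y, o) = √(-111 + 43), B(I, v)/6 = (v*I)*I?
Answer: -I*√17/34 ≈ -0.12127*I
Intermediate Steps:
B(I, v) = 6*v*I² (B(I, v) = 6*((v*I)*I) = 6*((I*v)*I) = 6*(v*I²) = 6*v*I²)
t(y, o) = 2*I*√17 (t(y, o) = √(-68) = 2*I*√17)
1/t(W, B(-3, -8)) = 1/(2*I*√17) = -I*√17/34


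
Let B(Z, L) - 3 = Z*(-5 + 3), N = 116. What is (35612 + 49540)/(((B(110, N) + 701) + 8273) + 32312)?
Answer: 85152/41069 ≈ 2.0734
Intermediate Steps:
B(Z, L) = 3 - 2*Z (B(Z, L) = 3 + Z*(-5 + 3) = 3 + Z*(-2) = 3 - 2*Z)
(35612 + 49540)/(((B(110, N) + 701) + 8273) + 32312) = (35612 + 49540)/((((3 - 2*110) + 701) + 8273) + 32312) = 85152/((((3 - 220) + 701) + 8273) + 32312) = 85152/(((-217 + 701) + 8273) + 32312) = 85152/((484 + 8273) + 32312) = 85152/(8757 + 32312) = 85152/41069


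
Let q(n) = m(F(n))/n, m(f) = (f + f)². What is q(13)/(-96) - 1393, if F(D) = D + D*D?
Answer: -8995/6 ≈ -1499.2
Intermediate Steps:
F(D) = D + D²
m(f) = 4*f² (m(f) = (2*f)² = 4*f²)
q(n) = 4*n*(1 + n)² (q(n) = (4*(n*(1 + n))²)/n = (4*(n²*(1 + n)²))/n = (4*n²*(1 + n)²)/n = 4*n*(1 + n)²)
q(13)/(-96) - 1393 = (4*13*(1 + 13)²)/(-96) - 1393 = (4*13*14²)*(-1/96) - 1393 = (4*13*196)*(-1/96) - 1393 = 10192*(-1/96) - 1393 = -637/6 - 1393 = -8995/6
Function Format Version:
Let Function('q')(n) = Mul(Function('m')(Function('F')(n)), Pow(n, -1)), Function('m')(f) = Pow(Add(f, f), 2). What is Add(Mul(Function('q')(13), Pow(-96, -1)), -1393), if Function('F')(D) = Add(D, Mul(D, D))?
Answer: Rational(-8995, 6) ≈ -1499.2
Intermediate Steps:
Function('F')(D) = Add(D, Pow(D, 2))
Function('m')(f) = Mul(4, Pow(f, 2)) (Function('m')(f) = Pow(Mul(2, f), 2) = Mul(4, Pow(f, 2)))
Function('q')(n) = Mul(4, n, Pow(Add(1, n), 2)) (Function('q')(n) = Mul(Mul(4, Pow(Mul(n, Add(1, n)), 2)), Pow(n, -1)) = Mul(Mul(4, Mul(Pow(n, 2), Pow(Add(1, n), 2))), Pow(n, -1)) = Mul(Mul(4, Pow(n, 2), Pow(Add(1, n), 2)), Pow(n, -1)) = Mul(4, n, Pow(Add(1, n), 2)))
Add(Mul(Function('q')(13), Pow(-96, -1)), -1393) = Add(Mul(Mul(4, 13, Pow(Add(1, 13), 2)), Pow(-96, -1)), -1393) = Add(Mul(Mul(4, 13, Pow(14, 2)), Rational(-1, 96)), -1393) = Add(Mul(Mul(4, 13, 196), Rational(-1, 96)), -1393) = Add(Mul(10192, Rational(-1, 96)), -1393) = Add(Rational(-637, 6), -1393) = Rational(-8995, 6)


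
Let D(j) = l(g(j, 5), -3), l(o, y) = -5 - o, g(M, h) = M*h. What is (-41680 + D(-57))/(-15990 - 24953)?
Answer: 41400/40943 ≈ 1.0112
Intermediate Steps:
D(j) = -5 - 5*j (D(j) = -5 - j*5 = -5 - 5*j)
(-41680 + D(-57))/(-15990 - 24953) = (-41680 + (-5 - 5*(-57)))/(-15990 - 24953) = (-41680 + (-5 + 285))/(-40943) = (-41680 + 280)*(-1/40943) = -41400*(-1/40943) = 41400/40943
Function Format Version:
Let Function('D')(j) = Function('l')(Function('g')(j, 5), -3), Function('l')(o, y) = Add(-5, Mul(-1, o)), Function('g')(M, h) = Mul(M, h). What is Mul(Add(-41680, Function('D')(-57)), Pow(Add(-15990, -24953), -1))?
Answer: Rational(41400, 40943) ≈ 1.0112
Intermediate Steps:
Function('D')(j) = Add(-5, Mul(-5, j)) (Function('D')(j) = Add(-5, Mul(-1, Mul(j, 5))) = Add(-5, Mul(-1, Mul(5, j))) = Add(-5, Mul(-5, j)))
Mul(Add(-41680, Function('D')(-57)), Pow(Add(-15990, -24953), -1)) = Mul(Add(-41680, Add(-5, Mul(-5, -57))), Pow(Add(-15990, -24953), -1)) = Mul(Add(-41680, Add(-5, 285)), Pow(-40943, -1)) = Mul(Add(-41680, 280), Rational(-1, 40943)) = Mul(-41400, Rational(-1, 40943)) = Rational(41400, 40943)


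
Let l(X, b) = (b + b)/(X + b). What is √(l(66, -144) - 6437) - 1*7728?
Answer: -7728 + I*√1087229/13 ≈ -7728.0 + 80.208*I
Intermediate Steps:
l(X, b) = 2*b/(X + b) (l(X, b) = (2*b)/(X + b) = 2*b/(X + b))
√(l(66, -144) - 6437) - 1*7728 = √(2*(-144)/(66 - 144) - 6437) - 1*7728 = √(2*(-144)/(-78) - 6437) - 7728 = √(2*(-144)*(-1/78) - 6437) - 7728 = √(48/13 - 6437) - 7728 = √(-83633/13) - 7728 = I*√1087229/13 - 7728 = -7728 + I*√1087229/13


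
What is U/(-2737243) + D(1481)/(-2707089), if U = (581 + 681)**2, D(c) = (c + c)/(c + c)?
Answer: -4311431790559/7409960415627 ≈ -0.58184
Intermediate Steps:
D(c) = 1 (D(c) = (2*c)/((2*c)) = (2*c)*(1/(2*c)) = 1)
U = 1592644 (U = 1262**2 = 1592644)
U/(-2737243) + D(1481)/(-2707089) = 1592644/(-2737243) + 1/(-2707089) = 1592644*(-1/2737243) + 1*(-1/2707089) = -1592644/2737243 - 1/2707089 = -4311431790559/7409960415627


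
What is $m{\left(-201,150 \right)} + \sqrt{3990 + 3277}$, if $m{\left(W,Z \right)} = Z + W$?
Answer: $-51 + 13 \sqrt{43} \approx 34.247$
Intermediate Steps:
$m{\left(W,Z \right)} = W + Z$
$m{\left(-201,150 \right)} + \sqrt{3990 + 3277} = \left(-201 + 150\right) + \sqrt{3990 + 3277} = -51 + \sqrt{7267} = -51 + 13 \sqrt{43}$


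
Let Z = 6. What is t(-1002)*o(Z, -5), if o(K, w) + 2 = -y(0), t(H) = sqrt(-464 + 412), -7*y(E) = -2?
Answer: -32*I*sqrt(13)/7 ≈ -16.483*I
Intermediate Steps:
y(E) = 2/7 (y(E) = -1/7*(-2) = 2/7)
t(H) = 2*I*sqrt(13) (t(H) = sqrt(-52) = 2*I*sqrt(13))
o(K, w) = -16/7 (o(K, w) = -2 - 1*2/7 = -2 - 2/7 = -16/7)
t(-1002)*o(Z, -5) = (2*I*sqrt(13))*(-16/7) = -32*I*sqrt(13)/7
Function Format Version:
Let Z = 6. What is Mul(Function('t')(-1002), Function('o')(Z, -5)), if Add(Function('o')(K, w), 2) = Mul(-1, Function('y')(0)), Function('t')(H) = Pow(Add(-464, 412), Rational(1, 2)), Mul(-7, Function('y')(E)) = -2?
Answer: Mul(Rational(-32, 7), I, Pow(13, Rational(1, 2))) ≈ Mul(-16.483, I)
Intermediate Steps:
Function('y')(E) = Rational(2, 7) (Function('y')(E) = Mul(Rational(-1, 7), -2) = Rational(2, 7))
Function('t')(H) = Mul(2, I, Pow(13, Rational(1, 2))) (Function('t')(H) = Pow(-52, Rational(1, 2)) = Mul(2, I, Pow(13, Rational(1, 2))))
Function('o')(K, w) = Rational(-16, 7) (Function('o')(K, w) = Add(-2, Mul(-1, Rational(2, 7))) = Add(-2, Rational(-2, 7)) = Rational(-16, 7))
Mul(Function('t')(-1002), Function('o')(Z, -5)) = Mul(Mul(2, I, Pow(13, Rational(1, 2))), Rational(-16, 7)) = Mul(Rational(-32, 7), I, Pow(13, Rational(1, 2)))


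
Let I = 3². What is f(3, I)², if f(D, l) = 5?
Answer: 25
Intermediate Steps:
I = 9
f(3, I)² = 5² = 25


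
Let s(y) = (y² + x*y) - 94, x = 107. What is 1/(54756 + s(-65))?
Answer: 1/51932 ≈ 1.9256e-5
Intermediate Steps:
s(y) = -94 + y² + 107*y (s(y) = (y² + 107*y) - 94 = -94 + y² + 107*y)
1/(54756 + s(-65)) = 1/(54756 + (-94 + (-65)² + 107*(-65))) = 1/(54756 + (-94 + 4225 - 6955)) = 1/(54756 - 2824) = 1/51932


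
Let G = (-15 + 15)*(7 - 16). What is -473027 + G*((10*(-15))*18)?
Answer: -473027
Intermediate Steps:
G = 0 (G = 0*(-9) = 0)
-473027 + G*((10*(-15))*18) = -473027 + 0*((10*(-15))*18) = -473027 + 0*(-150*18) = -473027 + 0*(-2700) = -473027 + 0 = -473027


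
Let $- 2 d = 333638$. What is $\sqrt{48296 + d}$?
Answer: $i \sqrt{118523} \approx 344.27 i$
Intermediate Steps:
$d = -166819$ ($d = \left(- \frac{1}{2}\right) 333638 = -166819$)
$\sqrt{48296 + d} = \sqrt{48296 - 166819} = \sqrt{-118523} = i \sqrt{118523}$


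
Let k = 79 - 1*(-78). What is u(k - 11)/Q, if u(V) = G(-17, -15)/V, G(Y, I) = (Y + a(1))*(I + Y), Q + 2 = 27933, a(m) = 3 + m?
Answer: 208/2038963 ≈ 0.00010201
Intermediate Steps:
k = 157 (k = 79 + 78 = 157)
Q = 27931 (Q = -2 + 27933 = 27931)
G(Y, I) = (4 + Y)*(I + Y) (G(Y, I) = (Y + (3 + 1))*(I + Y) = (Y + 4)*(I + Y) = (4 + Y)*(I + Y))
u(V) = 416/V (u(V) = ((-17)² + 4*(-15) + 4*(-17) - 15*(-17))/V = (289 - 60 - 68 + 255)/V = 416/V)
u(k - 11)/Q = (416/(157 - 11))/27931 = (416/146)*(1/27931) = (416*(1/146))*(1/27931) = (208/73)*(1/27931) = 208/2038963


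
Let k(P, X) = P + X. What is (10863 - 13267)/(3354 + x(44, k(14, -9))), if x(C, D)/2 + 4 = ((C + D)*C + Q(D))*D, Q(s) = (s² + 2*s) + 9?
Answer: -1202/12673 ≈ -0.094847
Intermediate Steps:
Q(s) = 9 + s² + 2*s
x(C, D) = -8 + 2*D*(9 + D² + 2*D + C*(C + D)) (x(C, D) = -8 + 2*(((C + D)*C + (9 + D² + 2*D))*D) = -8 + 2*((C*(C + D) + (9 + D² + 2*D))*D) = -8 + 2*((9 + D² + 2*D + C*(C + D))*D) = -8 + 2*(D*(9 + D² + 2*D + C*(C + D))) = -8 + 2*D*(9 + D² + 2*D + C*(C + D)))
(10863 - 13267)/(3354 + x(44, k(14, -9))) = (10863 - 13267)/(3354 + (-8 + 2*44*(14 - 9)² + 2*(14 - 9)*44² + 2*(14 - 9)*(9 + (14 - 9)² + 2*(14 - 9)))) = -2404/(3354 + (-8 + 2*44*5² + 2*5*1936 + 2*5*(9 + 5² + 2*5))) = -2404/(3354 + (-8 + 2*44*25 + 19360 + 2*5*(9 + 25 + 10))) = -2404/(3354 + (-8 + 2200 + 19360 + 2*5*44)) = -2404/(3354 + (-8 + 2200 + 19360 + 440)) = -2404/(3354 + 21992) = -2404/25346 = -2404*1/25346 = -1202/12673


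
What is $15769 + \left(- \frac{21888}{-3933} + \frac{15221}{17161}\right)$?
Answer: $\frac{6226618298}{394703} \approx 15775.0$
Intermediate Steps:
$15769 + \left(- \frac{21888}{-3933} + \frac{15221}{17161}\right) = 15769 + \left(\left(-21888\right) \left(- \frac{1}{3933}\right) + 15221 \cdot \frac{1}{17161}\right) = 15769 + \left(\frac{128}{23} + \frac{15221}{17161}\right) = 15769 + \frac{2546691}{394703} = \frac{6226618298}{394703}$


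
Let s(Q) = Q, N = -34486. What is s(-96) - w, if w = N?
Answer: 34390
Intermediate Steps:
w = -34486
s(-96) - w = -96 - 1*(-34486) = -96 + 34486 = 34390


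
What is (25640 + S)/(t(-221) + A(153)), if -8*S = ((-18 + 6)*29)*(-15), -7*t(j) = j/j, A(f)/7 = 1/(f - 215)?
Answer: -10844575/111 ≈ -97699.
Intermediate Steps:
A(f) = 7/(-215 + f) (A(f) = 7/(f - 215) = 7/(-215 + f))
t(j) = -1/7 (t(j) = -j/(7*j) = -1/7*1 = -1/7)
S = -1305/2 (S = -(-18 + 6)*29*(-15)/8 = -(-12*29)*(-15)/8 = -(-87)*(-15)/2 = -1/8*5220 = -1305/2 ≈ -652.50)
(25640 + S)/(t(-221) + A(153)) = (25640 - 1305/2)/(-1/7 + 7/(-215 + 153)) = 49975/(2*(-1/7 + 7/(-62))) = 49975/(2*(-1/7 + 7*(-1/62))) = 49975/(2*(-1/7 - 7/62)) = 49975/(2*(-111/434)) = (49975/2)*(-434/111) = -10844575/111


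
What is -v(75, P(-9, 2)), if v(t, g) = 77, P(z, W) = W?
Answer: -77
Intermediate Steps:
-v(75, P(-9, 2)) = -1*77 = -77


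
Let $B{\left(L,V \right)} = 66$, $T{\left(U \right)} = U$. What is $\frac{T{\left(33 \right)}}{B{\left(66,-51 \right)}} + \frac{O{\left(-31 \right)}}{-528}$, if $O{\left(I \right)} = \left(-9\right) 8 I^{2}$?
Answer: $\frac{1447}{11} \approx 131.55$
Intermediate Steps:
$O{\left(I \right)} = - 72 I^{2}$
$\frac{T{\left(33 \right)}}{B{\left(66,-51 \right)}} + \frac{O{\left(-31 \right)}}{-528} = \frac{33}{66} + \frac{\left(-72\right) \left(-31\right)^{2}}{-528} = 33 \cdot \frac{1}{66} + \left(-72\right) 961 \left(- \frac{1}{528}\right) = \frac{1}{2} - - \frac{2883}{22} = \frac{1}{2} + \frac{2883}{22} = \frac{1447}{11}$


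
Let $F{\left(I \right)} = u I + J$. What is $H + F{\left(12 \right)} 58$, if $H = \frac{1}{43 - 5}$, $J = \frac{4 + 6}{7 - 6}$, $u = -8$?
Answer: $- \frac{189543}{38} \approx -4988.0$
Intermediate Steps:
$J = 10$ ($J = \frac{10}{1} = 10 \cdot 1 = 10$)
$H = \frac{1}{38} \approx 0.026316$
$F{\left(I \right)} = 10 - 8 I$ ($F{\left(I \right)} = - 8 I + 10 = 10 - 8 I$)
$H + F{\left(12 \right)} 58 = \frac{1}{38} + \left(10 - 96\right) 58 = \frac{1}{38} - 4988 = - \frac{189543}{38}$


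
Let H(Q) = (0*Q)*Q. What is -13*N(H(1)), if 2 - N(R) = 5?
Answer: 39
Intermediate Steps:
H(Q) = 0 (H(Q) = 0*Q = 0)
N(R) = -3 (N(R) = 2 - 1*5 = 2 - 5 = -3)
-13*N(H(1)) = -13*(-3) = 39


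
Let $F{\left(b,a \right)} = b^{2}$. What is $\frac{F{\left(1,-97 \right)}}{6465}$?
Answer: $\frac{1}{6465} \approx 0.00015468$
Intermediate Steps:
$\frac{F{\left(1,-97 \right)}}{6465} = \frac{1^{2}}{6465} = 1 \cdot \frac{1}{6465} = \frac{1}{6465}$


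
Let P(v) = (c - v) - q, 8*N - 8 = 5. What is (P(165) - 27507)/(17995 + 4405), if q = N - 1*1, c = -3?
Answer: -44281/35840 ≈ -1.2355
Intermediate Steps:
N = 13/8 (N = 1 + (⅛)*5 = 1 + 5/8 = 13/8 ≈ 1.6250)
q = 5/8 (q = 13/8 - 1*1 = 13/8 - 1 = 5/8 ≈ 0.62500)
P(v) = -29/8 - v (P(v) = (-3 - v) - 1*5/8 = (-3 - v) - 5/8 = -29/8 - v)
(P(165) - 27507)/(17995 + 4405) = ((-29/8 - 1*165) - 27507)/(17995 + 4405) = ((-29/8 - 165) - 27507)/22400 = (-1349/8 - 27507)*(1/22400) = -221405/8*1/22400 = -44281/35840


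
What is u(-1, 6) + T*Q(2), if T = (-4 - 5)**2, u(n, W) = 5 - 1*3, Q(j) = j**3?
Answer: 650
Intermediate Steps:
u(n, W) = 2 (u(n, W) = 5 - 3 = 2)
T = 81 (T = (-9)**2 = 81)
u(-1, 6) + T*Q(2) = 2 + 81*2**3 = 2 + 81*8 = 2 + 648 = 650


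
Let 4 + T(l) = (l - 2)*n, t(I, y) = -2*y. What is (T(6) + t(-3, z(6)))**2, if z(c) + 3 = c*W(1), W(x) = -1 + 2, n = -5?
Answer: 900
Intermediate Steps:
W(x) = 1
z(c) = -3 + c (z(c) = -3 + c*1 = -3 + c)
T(l) = 6 - 5*l (T(l) = -4 + (l - 2)*(-5) = -4 + (-2 + l)*(-5) = -4 + (10 - 5*l) = 6 - 5*l)
(T(6) + t(-3, z(6)))**2 = ((6 - 5*6) - 2*(-3 + 6))**2 = ((6 - 30) - 2*3)**2 = (-24 - 6)**2 = (-30)**2 = 900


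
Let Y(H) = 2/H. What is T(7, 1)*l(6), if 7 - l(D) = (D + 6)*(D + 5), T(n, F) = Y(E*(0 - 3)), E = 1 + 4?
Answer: 50/3 ≈ 16.667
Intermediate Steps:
E = 5
T(n, F) = -2/15 (T(n, F) = 2/((5*(0 - 3))) = 2/((5*(-3))) = 2/(-15) = 2*(-1/15) = -2/15)
l(D) = 7 - (5 + D)*(6 + D) (l(D) = 7 - (D + 6)*(D + 5) = 7 - (6 + D)*(5 + D) = 7 - (5 + D)*(6 + D))
T(7, 1)*l(6) = -2*(-23 - 1*6**2 - 11*6)/15 = -2*(-23 - 1*36 - 66)/15 = -2*(-23 - 36 - 66)/15 = -2/15*(-125) = 50/3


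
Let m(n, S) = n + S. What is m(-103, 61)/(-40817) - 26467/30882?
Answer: -154143785/180072942 ≈ -0.85601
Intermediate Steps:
m(n, S) = S + n
m(-103, 61)/(-40817) - 26467/30882 = (61 - 103)/(-40817) - 26467/30882 = -42*(-1/40817) - 26467*1/30882 = 6/5831 - 26467/30882 = -154143785/180072942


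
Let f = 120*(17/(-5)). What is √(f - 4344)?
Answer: 12*I*√33 ≈ 68.935*I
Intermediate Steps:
f = -408 (f = 120*(17*(-⅕)) = 120*(-17/5) = -408)
√(f - 4344) = √(-408 - 4344) = √(-4752) = 12*I*√33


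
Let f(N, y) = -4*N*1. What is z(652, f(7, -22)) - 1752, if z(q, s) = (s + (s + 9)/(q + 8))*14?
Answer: -707653/330 ≈ -2144.4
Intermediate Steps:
f(N, y) = -4*N
z(q, s) = 14*s + 14*(9 + s)/(8 + q) (z(q, s) = (s + (9 + s)/(8 + q))*14 = 14*s + 14*(9 + s)/(8 + q))
z(652, f(7, -22)) - 1752 = 14*(9 + 9*(-4*7) + 652*(-4*7))/(8 + 652) - 1752 = 14*(9 + 9*(-28) + 652*(-28))/660 - 1752 = 14*(1/660)*(9 - 252 - 18256) - 1752 = 14*(1/660)*(-18499) - 1752 = -129493/330 - 1752 = -707653/330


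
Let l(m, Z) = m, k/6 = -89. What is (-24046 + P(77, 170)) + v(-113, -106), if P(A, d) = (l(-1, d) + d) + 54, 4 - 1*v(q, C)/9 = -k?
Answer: -28593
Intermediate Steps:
k = -534 (k = 6*(-89) = -534)
v(q, C) = -4770 (v(q, C) = 36 - (-9)*(-534) = 36 - 9*534 = 36 - 4806 = -4770)
P(A, d) = 53 + d (P(A, d) = (-1 + d) + 54 = 53 + d)
(-24046 + P(77, 170)) + v(-113, -106) = (-24046 + (53 + 170)) - 4770 = (-24046 + 223) - 4770 = -23823 - 4770 = -28593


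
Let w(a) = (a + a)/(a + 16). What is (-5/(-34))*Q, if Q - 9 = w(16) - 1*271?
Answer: -1305/34 ≈ -38.382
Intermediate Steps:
w(a) = 2*a/(16 + a) (w(a) = (2*a)/(16 + a) = 2*a/(16 + a))
Q = -261 (Q = 9 + (2*16/(16 + 16) - 1*271) = 9 + (2*16/32 - 271) = 9 + (2*16*(1/32) - 271) = 9 + (1 - 271) = 9 - 270 = -261)
(-5/(-34))*Q = -5/(-34)*(-261) = -5*(-1/34)*(-261) = (5/34)*(-261) = -1305/34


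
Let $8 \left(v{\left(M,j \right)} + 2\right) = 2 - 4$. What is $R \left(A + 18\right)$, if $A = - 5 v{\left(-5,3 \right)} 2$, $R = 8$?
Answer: $324$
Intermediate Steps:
$v{\left(M,j \right)} = - \frac{9}{4}$ ($v{\left(M,j \right)} = -2 + \frac{2 - 4}{8} = -2 + \frac{1}{8} \left(-2\right) = -2 - \frac{1}{4} = - \frac{9}{4}$)
$A = \frac{45}{2}$ ($A = \left(-5\right) \left(- \frac{9}{4}\right) 2 = \frac{45}{4} \cdot 2 = \frac{45}{2} \approx 22.5$)
$R \left(A + 18\right) = 8 \left(\frac{45}{2} + 18\right) = 8 \cdot \frac{81}{2} = 324$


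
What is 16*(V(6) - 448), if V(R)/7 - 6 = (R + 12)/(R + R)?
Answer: -6328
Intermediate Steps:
V(R) = 42 + 7*(12 + R)/(2*R) (V(R) = 42 + 7*((R + 12)/(R + R)) = 42 + 7*((12 + R)/((2*R))) = 42 + 7*((12 + R)*(1/(2*R))) = 42 + 7*((12 + R)/(2*R)) = 42 + 7*(12 + R)/(2*R))
16*(V(6) - 448) = 16*((91/2 + 42/6) - 448) = 16*((91/2 + 42*(⅙)) - 448) = 16*((91/2 + 7) - 448) = 16*(105/2 - 448) = 16*(-791/2) = -6328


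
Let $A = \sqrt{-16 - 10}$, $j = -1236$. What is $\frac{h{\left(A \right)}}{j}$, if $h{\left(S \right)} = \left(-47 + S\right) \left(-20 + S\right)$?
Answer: $- \frac{457}{618} + \frac{67 i \sqrt{26}}{1236} \approx -0.73948 + 0.2764 i$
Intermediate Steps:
$A = i \sqrt{26}$ ($A = \sqrt{-26} = i \sqrt{26} \approx 5.099 i$)
$\frac{h{\left(A \right)}}{j} = \frac{940 + \left(i \sqrt{26}\right)^{2} - 67 i \sqrt{26}}{-1236} = \left(940 - 26 - 67 i \sqrt{26}\right) \left(- \frac{1}{1236}\right) = \left(914 - 67 i \sqrt{26}\right) \left(- \frac{1}{1236}\right) = - \frac{457}{618} + \frac{67 i \sqrt{26}}{1236}$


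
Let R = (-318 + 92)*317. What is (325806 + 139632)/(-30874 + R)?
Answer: -77573/17086 ≈ -4.5401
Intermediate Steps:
R = -71642 (R = -226*317 = -71642)
(325806 + 139632)/(-30874 + R) = (325806 + 139632)/(-30874 - 71642) = 465438/(-102516) = 465438*(-1/102516) = -77573/17086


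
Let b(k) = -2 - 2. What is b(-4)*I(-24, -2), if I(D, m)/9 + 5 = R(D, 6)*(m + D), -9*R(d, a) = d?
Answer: 2676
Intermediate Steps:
b(k) = -4
R(d, a) = -d/9
I(D, m) = -45 - D*(D + m) (I(D, m) = -45 + 9*((-D/9)*(m + D)) = -45 + 9*((-D/9)*(D + m)) = -45 + 9*(-D*(D + m)/9) = -45 - D*(D + m))
b(-4)*I(-24, -2) = -4*(-45 - 1*(-24)**2 - 1*(-24)*(-2)) = -4*(-45 - 1*576 - 48) = -4*(-45 - 576 - 48) = -4*(-669) = 2676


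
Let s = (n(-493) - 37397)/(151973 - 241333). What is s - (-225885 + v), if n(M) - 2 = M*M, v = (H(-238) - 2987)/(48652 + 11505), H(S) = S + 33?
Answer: 607130993917321/2687814760 ≈ 2.2588e+5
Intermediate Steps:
H(S) = 33 + S
v = -3192/60157 (v = ((33 - 238) - 2987)/(48652 + 11505) = (-205 - 2987)/60157 = -3192*1/60157 = -3192/60157 ≈ -0.053061)
n(M) = 2 + M**2 (n(M) = 2 + M*M = 2 + M**2)
s = -102827/44680 (s = ((2 + (-493)**2) - 37397)/(151973 - 241333) = ((2 + 243049) - 37397)/(-89360) = (243051 - 37397)*(-1/89360) = 205654*(-1/89360) = -102827/44680 ≈ -2.3014)
s - (-225885 + v) = -102827/44680 - (-225885 - 3192/60157) = -102827/44680 - 1*(-13588567137/60157) = -102827/44680 + 13588567137/60157 = 607130993917321/2687814760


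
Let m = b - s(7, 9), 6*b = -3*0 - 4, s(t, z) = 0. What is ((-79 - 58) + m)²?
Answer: 170569/9 ≈ 18952.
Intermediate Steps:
b = -⅔ (b = (-3*0 - 4)/6 = (0 - 4)/6 = (⅙)*(-4) = -⅔ ≈ -0.66667)
m = -⅔ (m = -⅔ - 1*0 = -⅔ + 0 = -⅔ ≈ -0.66667)
((-79 - 58) + m)² = ((-79 - 58) - ⅔)² = (-137 - ⅔)² = (-413/3)² = 170569/9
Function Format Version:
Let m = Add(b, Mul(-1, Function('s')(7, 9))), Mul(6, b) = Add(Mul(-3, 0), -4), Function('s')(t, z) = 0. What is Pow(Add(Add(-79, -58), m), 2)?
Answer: Rational(170569, 9) ≈ 18952.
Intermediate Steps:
b = Rational(-2, 3) (b = Mul(Rational(1, 6), Add(Mul(-3, 0), -4)) = Mul(Rational(1, 6), Add(0, -4)) = Mul(Rational(1, 6), -4) = Rational(-2, 3) ≈ -0.66667)
m = Rational(-2, 3) (m = Add(Rational(-2, 3), Mul(-1, 0)) = Add(Rational(-2, 3), 0) = Rational(-2, 3) ≈ -0.66667)
Pow(Add(Add(-79, -58), m), 2) = Pow(Add(Add(-79, -58), Rational(-2, 3)), 2) = Pow(Add(-137, Rational(-2, 3)), 2) = Pow(Rational(-413, 3), 2) = Rational(170569, 9)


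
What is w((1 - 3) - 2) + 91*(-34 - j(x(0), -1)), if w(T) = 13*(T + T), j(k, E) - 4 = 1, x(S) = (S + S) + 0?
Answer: -3653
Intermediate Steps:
x(S) = 2*S (x(S) = 2*S + 0 = 2*S)
j(k, E) = 5 (j(k, E) = 4 + 1 = 5)
w(T) = 26*T (w(T) = 13*(2*T) = 26*T)
w((1 - 3) - 2) + 91*(-34 - j(x(0), -1)) = 26*((1 - 3) - 2) + 91*(-34 - 1*5) = 26*(-2 - 2) + 91*(-34 - 5) = 26*(-4) + 91*(-39) = -104 - 3549 = -3653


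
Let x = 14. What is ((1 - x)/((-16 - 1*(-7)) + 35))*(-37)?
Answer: 37/2 ≈ 18.500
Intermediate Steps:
((1 - x)/((-16 - 1*(-7)) + 35))*(-37) = ((1 - 1*14)/((-16 - 1*(-7)) + 35))*(-37) = ((1 - 14)/((-16 + 7) + 35))*(-37) = -13/(-9 + 35)*(-37) = -13/26*(-37) = -13*1/26*(-37) = -1/2*(-37) = 37/2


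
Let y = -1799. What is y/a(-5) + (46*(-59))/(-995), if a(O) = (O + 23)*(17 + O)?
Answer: -1203781/214920 ≈ -5.6011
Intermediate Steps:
a(O) = (17 + O)*(23 + O) (a(O) = (23 + O)*(17 + O) = (17 + O)*(23 + O))
y/a(-5) + (46*(-59))/(-995) = -1799/(391 + (-5)² + 40*(-5)) + (46*(-59))/(-995) = -1799/(391 + 25 - 200) - 2714*(-1/995) = -1799/216 + 2714/995 = -1203781/214920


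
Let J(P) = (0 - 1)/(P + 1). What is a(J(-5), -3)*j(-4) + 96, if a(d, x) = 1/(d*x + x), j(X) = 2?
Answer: 1432/15 ≈ 95.467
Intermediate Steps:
J(P) = -1/(1 + P)
a(d, x) = 1/(x + d*x)
a(J(-5), -3)*j(-4) + 96 = (1/((-3)*(1 - 1/(1 - 5))))*2 + 96 = -1/(3*(1 - 1/(-4)))*2 + 96 = -1/(3*(1 - 1*(-¼)))*2 + 96 = -1/(3*(1 + ¼))*2 + 96 = -1/(3*5/4)*2 + 96 = -⅓*⅘*2 + 96 = -4/15*2 + 96 = -8/15 + 96 = 1432/15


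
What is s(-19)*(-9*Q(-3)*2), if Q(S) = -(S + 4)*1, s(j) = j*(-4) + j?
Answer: 1026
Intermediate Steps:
s(j) = -3*j (s(j) = -4*j + j = -3*j)
Q(S) = -4 - S (Q(S) = -(4 + S)*1 = (-4 - S)*1 = -4 - S)
s(-19)*(-9*Q(-3)*2) = (-3*(-19))*(-9*(-4 - 1*(-3))*2) = 57*(-9*(-4 + 3)*2) = 57*(-9*(-1)*2) = 57*(9*2) = 57*18 = 1026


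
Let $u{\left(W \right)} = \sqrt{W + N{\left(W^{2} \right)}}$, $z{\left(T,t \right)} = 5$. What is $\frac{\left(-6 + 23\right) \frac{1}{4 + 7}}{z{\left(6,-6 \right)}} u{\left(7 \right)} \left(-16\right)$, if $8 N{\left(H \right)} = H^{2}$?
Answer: $- \frac{204 \sqrt{546}}{55} \approx -86.669$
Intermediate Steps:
$N{\left(H \right)} = \frac{H^{2}}{8}$
$u{\left(W \right)} = \sqrt{W + \frac{W^{4}}{8}}$ ($u{\left(W \right)} = \sqrt{W + \frac{\left(W^{2}\right)^{2}}{8}} = \sqrt{W + \frac{W^{4}}{8}}$)
$\frac{\left(-6 + 23\right) \frac{1}{4 + 7}}{z{\left(6,-6 \right)}} u{\left(7 \right)} \left(-16\right) = \frac{\left(-6 + 23\right) \frac{1}{4 + 7}}{5} \frac{\sqrt{2} \sqrt{7 \left(8 + 7^{3}\right)}}{4} \left(-16\right) = \frac{17}{11} \cdot \frac{1}{5} \frac{\sqrt{2} \sqrt{7 \left(8 + 343\right)}}{4} \left(-16\right) = 17 \cdot \frac{1}{11} \cdot \frac{1}{5} \frac{\sqrt{2} \sqrt{7 \cdot 351}}{4} \left(-16\right) = \frac{17}{11} \cdot \frac{1}{5} \frac{\sqrt{2} \sqrt{2457}}{4} \left(-16\right) = \frac{17 \frac{\sqrt{2} \cdot 3 \sqrt{273}}{4}}{55} \left(-16\right) = \frac{17 \frac{3 \sqrt{546}}{4}}{55} \left(-16\right) = \frac{51 \sqrt{546}}{220} \left(-16\right) = - \frac{204 \sqrt{546}}{55}$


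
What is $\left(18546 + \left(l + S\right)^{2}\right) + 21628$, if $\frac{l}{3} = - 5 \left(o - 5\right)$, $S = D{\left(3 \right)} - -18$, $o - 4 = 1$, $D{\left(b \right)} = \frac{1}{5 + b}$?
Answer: $\frac{2592161}{64} \approx 40503.0$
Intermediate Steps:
$o = 5$ ($o = 4 + 1 = 5$)
$S = \frac{145}{8}$ ($S = \frac{1}{5 + 3} - -18 = \frac{1}{8} + 18 = \frac{145}{8} \approx 18.125$)
$l = 0$ ($l = 3 \left(- 5 \left(5 - 5\right)\right) = 3 \left(\left(-5\right) 0\right) = 3 \cdot 0 = 0$)
$\left(18546 + \left(l + S\right)^{2}\right) + 21628 = \left(18546 + \left(0 + \frac{145}{8}\right)^{2}\right) + 21628 = \left(18546 + \left(\frac{145}{8}\right)^{2}\right) + 21628 = \left(18546 + \frac{21025}{64}\right) + 21628 = \frac{1207969}{64} + 21628 = \frac{2592161}{64}$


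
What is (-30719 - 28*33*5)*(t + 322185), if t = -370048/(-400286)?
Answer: -2278773836050381/200143 ≈ -1.1386e+10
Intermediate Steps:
t = 185024/200143 (t = -370048*(-1/400286) = 185024/200143 ≈ 0.92446)
(-30719 - 28*33*5)*(t + 322185) = (-30719 - 28*33*5)*(185024/200143 + 322185) = (-30719 - 924*5)*(64483257479/200143) = (-30719 - 4620)*(64483257479/200143) = -35339*64483257479/200143 = -2278773836050381/200143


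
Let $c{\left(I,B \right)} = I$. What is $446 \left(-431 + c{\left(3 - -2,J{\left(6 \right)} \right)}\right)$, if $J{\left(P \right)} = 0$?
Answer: $-189996$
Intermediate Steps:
$446 \left(-431 + c{\left(3 - -2,J{\left(6 \right)} \right)}\right) = 446 \left(-431 + \left(3 - -2\right)\right) = 446 \left(-431 + \left(3 + 2\right)\right) = 446 \left(-431 + 5\right) = 446 \left(-426\right) = -189996$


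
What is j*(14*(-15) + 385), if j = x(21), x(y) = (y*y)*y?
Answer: 1620675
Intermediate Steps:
x(y) = y**3 (x(y) = y**2*y = y**3)
j = 9261 (j = 21**3 = 9261)
j*(14*(-15) + 385) = 9261*(14*(-15) + 385) = 9261*(-210 + 385) = 9261*175 = 1620675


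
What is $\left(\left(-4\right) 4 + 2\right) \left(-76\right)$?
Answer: $1064$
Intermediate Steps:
$\left(\left(-4\right) 4 + 2\right) \left(-76\right) = \left(-16 + 2\right) \left(-76\right) = \left(-14\right) \left(-76\right) = 1064$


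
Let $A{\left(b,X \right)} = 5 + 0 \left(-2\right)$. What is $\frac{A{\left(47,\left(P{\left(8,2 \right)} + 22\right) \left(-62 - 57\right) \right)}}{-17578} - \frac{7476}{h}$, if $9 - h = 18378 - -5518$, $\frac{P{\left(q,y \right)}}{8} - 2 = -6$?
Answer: $\frac{131293693}{419885686} \approx 0.31269$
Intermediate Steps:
$P{\left(q,y \right)} = -32$ ($P{\left(q,y \right)} = 16 + 8 \left(-6\right) = 16 - 48 = -32$)
$h = -23887$ ($h = 9 - \left(18378 - -5518\right) = 9 - \left(18378 + 5518\right) = 9 - 23896 = -23887$)
$A{\left(b,X \right)} = 5$ ($A{\left(b,X \right)} = 5 + 0 = 5$)
$\frac{A{\left(47,\left(P{\left(8,2 \right)} + 22\right) \left(-62 - 57\right) \right)}}{-17578} - \frac{7476}{h} = \frac{5}{-17578} - \frac{7476}{-23887} = 5 \left(- \frac{1}{17578}\right) - - \frac{7476}{23887} = - \frac{5}{17578} + \frac{7476}{23887} = \frac{131293693}{419885686}$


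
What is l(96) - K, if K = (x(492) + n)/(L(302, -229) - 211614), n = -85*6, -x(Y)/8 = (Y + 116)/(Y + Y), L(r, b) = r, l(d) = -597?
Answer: -7758457405/12995688 ≈ -597.00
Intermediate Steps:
x(Y) = -4*(116 + Y)/Y (x(Y) = -8*(Y + 116)/(Y + Y) = -8*(116 + Y)/(2*Y) = -8*(116 + Y)*1/(2*Y) = -4*(116 + Y)/Y)
n = -510
K = 31669/12995688 (K = ((-4 - 464/492) - 510)/(302 - 211614) = ((-4 - 464*1/492) - 510)/(-211312) = ((-4 - 116/123) - 510)*(-1/211312) = (-608/123 - 510)*(-1/211312) = -63338/123*(-1/211312) = 31669/12995688 ≈ 0.0024369)
l(96) - K = -597 - 1*31669/12995688 = -597 - 31669/12995688 = -7758457405/12995688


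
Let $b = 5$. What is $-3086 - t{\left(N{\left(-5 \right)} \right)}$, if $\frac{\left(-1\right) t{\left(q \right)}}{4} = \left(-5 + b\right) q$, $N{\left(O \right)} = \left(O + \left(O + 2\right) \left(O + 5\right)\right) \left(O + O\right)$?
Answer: $-3086$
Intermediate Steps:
$N{\left(O \right)} = 2 O \left(O + \left(2 + O\right) \left(5 + O\right)\right)$ ($N{\left(O \right)} = \left(O + \left(2 + O\right) \left(5 + O\right)\right) 2 O = 2 O \left(O + \left(2 + O\right) \left(5 + O\right)\right)$)
$t{\left(q \right)} = 0$ ($t{\left(q \right)} = - 4 \left(-5 + 5\right) q = - 4 \cdot 0 q = \left(-4\right) 0 = 0$)
$-3086 - t{\left(N{\left(-5 \right)} \right)} = -3086 - 0 = -3086 + 0 = -3086$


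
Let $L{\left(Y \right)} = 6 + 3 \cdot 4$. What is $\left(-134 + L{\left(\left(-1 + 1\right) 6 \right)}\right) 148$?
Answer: $-17168$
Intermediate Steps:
$L{\left(Y \right)} = 18$ ($L{\left(Y \right)} = 6 + 12 = 18$)
$\left(-134 + L{\left(\left(-1 + 1\right) 6 \right)}\right) 148 = \left(-134 + 18\right) 148 = \left(-116\right) 148 = -17168$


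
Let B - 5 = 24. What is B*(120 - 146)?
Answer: -754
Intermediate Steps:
B = 29 (B = 5 + 24 = 29)
B*(120 - 146) = 29*(120 - 146) = 29*(-26) = -754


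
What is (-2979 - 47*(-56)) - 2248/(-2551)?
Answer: -882949/2551 ≈ -346.12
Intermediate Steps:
(-2979 - 47*(-56)) - 2248/(-2551) = (-2979 + 2632) - 2248*(-1/2551) = -347 + 2248/2551 = -882949/2551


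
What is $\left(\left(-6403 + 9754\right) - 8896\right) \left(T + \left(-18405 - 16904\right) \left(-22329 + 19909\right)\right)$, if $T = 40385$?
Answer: $-474031874925$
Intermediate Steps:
$\left(\left(-6403 + 9754\right) - 8896\right) \left(T + \left(-18405 - 16904\right) \left(-22329 + 19909\right)\right) = \left(\left(-6403 + 9754\right) - 8896\right) \left(40385 + \left(-18405 - 16904\right) \left(-22329 + 19909\right)\right) = \left(3351 - 8896\right) \left(40385 - -85447780\right) = - 5545 \left(40385 + 85447780\right) = \left(-5545\right) 85488165 = -474031874925$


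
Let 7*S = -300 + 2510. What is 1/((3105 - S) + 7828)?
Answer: 7/74321 ≈ 9.4186e-5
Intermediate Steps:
S = 2210/7 (S = (-300 + 2510)/7 = (1/7)*2210 = 2210/7 ≈ 315.71)
1/((3105 - S) + 7828) = 1/((3105 - 1*2210/7) + 7828) = 1/((3105 - 2210/7) + 7828) = 1/(19525/7 + 7828) = 1/(74321/7) = 7/74321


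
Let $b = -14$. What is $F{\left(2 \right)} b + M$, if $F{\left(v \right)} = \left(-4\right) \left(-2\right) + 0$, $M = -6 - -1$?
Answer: $-117$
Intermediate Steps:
$M = -5$ ($M = -6 + 1 = -5$)
$F{\left(v \right)} = 8$ ($F{\left(v \right)} = 8 + 0 = 8$)
$F{\left(2 \right)} b + M = 8 \left(-14\right) - 5 = -112 - 5 = -117$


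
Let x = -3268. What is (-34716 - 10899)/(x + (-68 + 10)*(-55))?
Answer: 15205/26 ≈ 584.81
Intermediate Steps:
(-34716 - 10899)/(x + (-68 + 10)*(-55)) = (-34716 - 10899)/(-3268 + (-68 + 10)*(-55)) = -45615/(-3268 - 58*(-55)) = -45615/(-3268 + 3190) = -45615/(-78) = -45615*(-1/78) = 15205/26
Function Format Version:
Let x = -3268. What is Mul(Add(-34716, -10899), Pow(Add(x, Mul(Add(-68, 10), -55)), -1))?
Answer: Rational(15205, 26) ≈ 584.81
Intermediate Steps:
Mul(Add(-34716, -10899), Pow(Add(x, Mul(Add(-68, 10), -55)), -1)) = Mul(Add(-34716, -10899), Pow(Add(-3268, Mul(Add(-68, 10), -55)), -1)) = Mul(-45615, Pow(Add(-3268, Mul(-58, -55)), -1)) = Mul(-45615, Pow(Add(-3268, 3190), -1)) = Mul(-45615, Pow(-78, -1)) = Mul(-45615, Rational(-1, 78)) = Rational(15205, 26)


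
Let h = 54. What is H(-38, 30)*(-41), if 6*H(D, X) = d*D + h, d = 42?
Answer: 10537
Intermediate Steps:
H(D, X) = 9 + 7*D (H(D, X) = (42*D + 54)/6 = (54 + 42*D)/6 = 9 + 7*D)
H(-38, 30)*(-41) = (9 + 7*(-38))*(-41) = (9 - 266)*(-41) = -257*(-41) = 10537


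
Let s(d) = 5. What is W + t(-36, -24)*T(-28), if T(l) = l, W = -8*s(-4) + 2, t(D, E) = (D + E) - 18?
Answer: 2146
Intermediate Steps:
t(D, E) = -18 + D + E
W = -38 (W = -8*5 + 2 = -40 + 2 = -38)
W + t(-36, -24)*T(-28) = -38 + (-18 - 36 - 24)*(-28) = -38 - 78*(-28) = -38 + 2184 = 2146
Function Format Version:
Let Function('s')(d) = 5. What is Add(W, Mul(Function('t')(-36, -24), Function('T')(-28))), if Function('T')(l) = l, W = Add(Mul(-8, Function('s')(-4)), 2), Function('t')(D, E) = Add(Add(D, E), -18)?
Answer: 2146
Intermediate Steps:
Function('t')(D, E) = Add(-18, D, E)
W = -38 (W = Add(Mul(-8, 5), 2) = Add(-40, 2) = -38)
Add(W, Mul(Function('t')(-36, -24), Function('T')(-28))) = Add(-38, Mul(Add(-18, -36, -24), -28)) = Add(-38, Mul(-78, -28)) = Add(-38, 2184) = 2146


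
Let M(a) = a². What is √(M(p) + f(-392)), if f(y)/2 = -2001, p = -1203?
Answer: √1443207 ≈ 1201.3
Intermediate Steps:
f(y) = -4002 (f(y) = 2*(-2001) = -4002)
√(M(p) + f(-392)) = √((-1203)² - 4002) = √(1447209 - 4002) = √1443207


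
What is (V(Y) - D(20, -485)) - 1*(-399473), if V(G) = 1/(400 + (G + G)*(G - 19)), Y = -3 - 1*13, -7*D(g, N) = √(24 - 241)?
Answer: 607198961/1520 + I*√217/7 ≈ 3.9947e+5 + 2.1044*I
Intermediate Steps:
D(g, N) = -I*√217/7 (D(g, N) = -√(24 - 241)/7 = -I*√217/7)
Y = -16 (Y = -3 - 13 = -16)
V(G) = 1/(400 + 2*G*(-19 + G)) (V(G) = 1/(400 + (2*G)*(-19 + G)) = 1/(400 + 2*G*(-19 + G)))
(V(Y) - D(20, -485)) - 1*(-399473) = (1/(2*(200 + (-16)² - 19*(-16))) - (-1)*I*√217/7) - 1*(-399473) = (1/(2*(200 + 256 + 304)) + I*√217/7) + 399473 = ((½)/760 + I*√217/7) + 399473 = ((½)*(1/760) + I*√217/7) + 399473 = (1/1520 + I*√217/7) + 399473 = 607198961/1520 + I*√217/7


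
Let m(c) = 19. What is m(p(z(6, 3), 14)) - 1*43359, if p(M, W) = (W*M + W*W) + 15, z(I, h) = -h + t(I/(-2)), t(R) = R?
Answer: -43340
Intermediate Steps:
z(I, h) = -h - I/2 (z(I, h) = -h + I/(-2) = -h + I*(-½) = -h - I/2)
p(M, W) = 15 + W² + M*W (p(M, W) = (M*W + W²) + 15 = (W² + M*W) + 15 = 15 + W² + M*W)
m(p(z(6, 3), 14)) - 1*43359 = 19 - 1*43359 = 19 - 43359 = -43340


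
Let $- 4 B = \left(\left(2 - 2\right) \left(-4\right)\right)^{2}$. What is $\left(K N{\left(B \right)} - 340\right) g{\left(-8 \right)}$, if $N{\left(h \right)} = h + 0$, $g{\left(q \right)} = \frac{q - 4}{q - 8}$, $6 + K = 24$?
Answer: $-255$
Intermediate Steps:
$K = 18$ ($K = -6 + 24 = 18$)
$g{\left(q \right)} = \frac{-4 + q}{-8 + q}$
$B = 0$ ($B = - \frac{\left(\left(2 - 2\right) \left(-4\right)\right)^{2}}{4} = - \frac{\left(0 \left(-4\right)\right)^{2}}{4} = - \frac{0^{2}}{4} = \left(- \frac{1}{4}\right) 0 = 0$)
$N{\left(h \right)} = h$
$\left(K N{\left(B \right)} - 340\right) g{\left(-8 \right)} = \left(18 \cdot 0 - 340\right) \frac{-4 - 8}{-8 - 8} = \left(0 - 340\right) \frac{1}{-16} \left(-12\right) = - 340 \left(\left(- \frac{1}{16}\right) \left(-12\right)\right) = \left(-340\right) \frac{3}{4} = -255$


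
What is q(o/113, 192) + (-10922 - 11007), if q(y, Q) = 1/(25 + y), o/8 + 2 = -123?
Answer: -40020312/1825 ≈ -21929.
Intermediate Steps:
o = -1000 (o = -16 + 8*(-123) = -16 - 984 = -1000)
q(o/113, 192) + (-10922 - 11007) = 1/(25 - 1000/113) + (-10922 - 11007) = 1/(25 - 1000*1/113) - 21929 = 1/(25 - 1000/113) - 21929 = 1/(1825/113) - 21929 = 113/1825 - 21929 = -40020312/1825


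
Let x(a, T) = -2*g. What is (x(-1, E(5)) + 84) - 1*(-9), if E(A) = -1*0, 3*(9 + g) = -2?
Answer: 337/3 ≈ 112.33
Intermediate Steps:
g = -29/3 (g = -9 + (⅓)*(-2) = -9 - ⅔ = -29/3 ≈ -9.6667)
E(A) = 0
x(a, T) = 58/3 (x(a, T) = -2*(-29/3) = 58/3)
(x(-1, E(5)) + 84) - 1*(-9) = (58/3 + 84) - 1*(-9) = 310/3 + 9 = 337/3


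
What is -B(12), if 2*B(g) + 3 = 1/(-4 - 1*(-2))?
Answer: 7/4 ≈ 1.7500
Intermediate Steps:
B(g) = -7/4 (B(g) = -3/2 + 1/(2*(-4 - 1*(-2))) = -3/2 + 1/(2*(-4 + 2)) = -3/2 + (1/2)/(-2) = -3/2 + (1/2)*(-1/2) = -3/2 - 1/4 = -7/4)
-B(12) = -1*(-7/4) = 7/4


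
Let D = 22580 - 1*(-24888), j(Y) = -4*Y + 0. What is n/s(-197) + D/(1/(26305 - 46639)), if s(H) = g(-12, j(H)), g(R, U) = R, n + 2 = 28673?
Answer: -3860866805/4 ≈ -9.6522e+8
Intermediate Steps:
j(Y) = -4*Y
n = 28671 (n = -2 + 28673 = 28671)
s(H) = -12
D = 47468 (D = 22580 + 24888 = 47468)
n/s(-197) + D/(1/(26305 - 46639)) = 28671/(-12) + 47468/(1/(26305 - 46639)) = 28671*(-1/12) + 47468/(1/(-20334)) = -9557/4 + 47468/(-1/20334) = -9557/4 + 47468*(-20334) = -9557/4 - 965214312 = -3860866805/4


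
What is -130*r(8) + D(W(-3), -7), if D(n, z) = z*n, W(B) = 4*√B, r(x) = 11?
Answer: -1430 - 28*I*√3 ≈ -1430.0 - 48.497*I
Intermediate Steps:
D(n, z) = n*z
-130*r(8) + D(W(-3), -7) = -130*11 + (4*√(-3))*(-7) = -1430 + (4*(I*√3))*(-7) = -1430 + (4*I*√3)*(-7) = -1430 - 28*I*√3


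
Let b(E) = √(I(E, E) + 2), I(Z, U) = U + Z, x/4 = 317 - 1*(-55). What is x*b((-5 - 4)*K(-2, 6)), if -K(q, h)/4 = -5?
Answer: 1488*I*√358 ≈ 28154.0*I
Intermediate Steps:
x = 1488 (x = 4*(317 - 1*(-55)) = 4*(317 + 55) = 4*372 = 1488)
K(q, h) = 20 (K(q, h) = -4*(-5) = 20)
b(E) = √(2 + 2*E) (b(E) = √((E + E) + 2) = √(2*E + 2) = √(2 + 2*E))
x*b((-5 - 4)*K(-2, 6)) = 1488*√(2 + 2*((-5 - 4)*20)) = 1488*√(2 + 2*(-9*20)) = 1488*√(2 + 2*(-180)) = 1488*√(2 - 360) = 1488*√(-358) = 1488*(I*√358) = 1488*I*√358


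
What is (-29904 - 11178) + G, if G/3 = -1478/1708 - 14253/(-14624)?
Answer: -256532365347/6244448 ≈ -41082.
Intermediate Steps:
G = 2047389/6244448 (G = 3*(-1478/1708 - 14253/(-14624)) = 3*(-1478*1/1708 - 14253*(-1/14624)) = 3*(-739/854 + 14253/14624) = 3*(682463/6244448) = 2047389/6244448 ≈ 0.32787)
(-29904 - 11178) + G = (-29904 - 11178) + 2047389/6244448 = -41082 + 2047389/6244448 = -256532365347/6244448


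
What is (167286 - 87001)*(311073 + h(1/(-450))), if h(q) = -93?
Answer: 24967029300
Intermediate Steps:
(167286 - 87001)*(311073 + h(1/(-450))) = (167286 - 87001)*(311073 - 93) = 80285*310980 = 24967029300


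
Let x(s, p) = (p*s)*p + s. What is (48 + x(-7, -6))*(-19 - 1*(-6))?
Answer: 2743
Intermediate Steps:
x(s, p) = s + s*p² (x(s, p) = s*p² + s = s + s*p²)
(48 + x(-7, -6))*(-19 - 1*(-6)) = (48 - 7*(1 + (-6)²))*(-19 - 1*(-6)) = (48 - 7*(1 + 36))*(-19 + 6) = (48 - 7*37)*(-13) = (48 - 259)*(-13) = -211*(-13) = 2743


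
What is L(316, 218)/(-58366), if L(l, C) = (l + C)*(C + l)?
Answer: -142578/29183 ≈ -4.8857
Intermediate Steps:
L(l, C) = (C + l)**2 (L(l, C) = (C + l)*(C + l) = (C + l)**2)
L(316, 218)/(-58366) = (218 + 316)**2/(-58366) = 534**2*(-1/58366) = 285156*(-1/58366) = -142578/29183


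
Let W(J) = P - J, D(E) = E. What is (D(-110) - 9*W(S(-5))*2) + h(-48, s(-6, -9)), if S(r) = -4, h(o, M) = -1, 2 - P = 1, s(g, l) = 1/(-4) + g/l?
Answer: -201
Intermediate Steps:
s(g, l) = -¼ + g/l (s(g, l) = 1*(-¼) + g/l = -¼ + g/l)
P = 1 (P = 2 - 1*1 = 2 - 1 = 1)
W(J) = 1 - J
(D(-110) - 9*W(S(-5))*2) + h(-48, s(-6, -9)) = (-110 - 9*(1 - 1*(-4))*2) - 1 = (-110 - 9*(1 + 4)*2) - 1 = (-110 - 9*5*2) - 1 = (-110 - 45*2) - 1 = (-110 - 90) - 1 = -200 - 1 = -201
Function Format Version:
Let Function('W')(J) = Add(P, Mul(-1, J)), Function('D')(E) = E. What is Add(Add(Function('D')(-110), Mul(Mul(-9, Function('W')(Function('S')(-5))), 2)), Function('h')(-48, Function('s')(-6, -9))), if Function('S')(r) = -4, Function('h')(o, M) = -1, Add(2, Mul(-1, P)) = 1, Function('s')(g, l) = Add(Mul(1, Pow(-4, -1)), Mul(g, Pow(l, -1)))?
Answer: -201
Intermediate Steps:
Function('s')(g, l) = Add(Rational(-1, 4), Mul(g, Pow(l, -1))) (Function('s')(g, l) = Add(Mul(1, Rational(-1, 4)), Mul(g, Pow(l, -1))) = Add(Rational(-1, 4), Mul(g, Pow(l, -1))))
P = 1 (P = Add(2, Mul(-1, 1)) = Add(2, -1) = 1)
Function('W')(J) = Add(1, Mul(-1, J))
Add(Add(Function('D')(-110), Mul(Mul(-9, Function('W')(Function('S')(-5))), 2)), Function('h')(-48, Function('s')(-6, -9))) = Add(Add(-110, Mul(Mul(-9, Add(1, Mul(-1, -4))), 2)), -1) = Add(Add(-110, Mul(Mul(-9, Add(1, 4)), 2)), -1) = Add(Add(-110, Mul(Mul(-9, 5), 2)), -1) = Add(Add(-110, Mul(-45, 2)), -1) = Add(Add(-110, -90), -1) = Add(-200, -1) = -201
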